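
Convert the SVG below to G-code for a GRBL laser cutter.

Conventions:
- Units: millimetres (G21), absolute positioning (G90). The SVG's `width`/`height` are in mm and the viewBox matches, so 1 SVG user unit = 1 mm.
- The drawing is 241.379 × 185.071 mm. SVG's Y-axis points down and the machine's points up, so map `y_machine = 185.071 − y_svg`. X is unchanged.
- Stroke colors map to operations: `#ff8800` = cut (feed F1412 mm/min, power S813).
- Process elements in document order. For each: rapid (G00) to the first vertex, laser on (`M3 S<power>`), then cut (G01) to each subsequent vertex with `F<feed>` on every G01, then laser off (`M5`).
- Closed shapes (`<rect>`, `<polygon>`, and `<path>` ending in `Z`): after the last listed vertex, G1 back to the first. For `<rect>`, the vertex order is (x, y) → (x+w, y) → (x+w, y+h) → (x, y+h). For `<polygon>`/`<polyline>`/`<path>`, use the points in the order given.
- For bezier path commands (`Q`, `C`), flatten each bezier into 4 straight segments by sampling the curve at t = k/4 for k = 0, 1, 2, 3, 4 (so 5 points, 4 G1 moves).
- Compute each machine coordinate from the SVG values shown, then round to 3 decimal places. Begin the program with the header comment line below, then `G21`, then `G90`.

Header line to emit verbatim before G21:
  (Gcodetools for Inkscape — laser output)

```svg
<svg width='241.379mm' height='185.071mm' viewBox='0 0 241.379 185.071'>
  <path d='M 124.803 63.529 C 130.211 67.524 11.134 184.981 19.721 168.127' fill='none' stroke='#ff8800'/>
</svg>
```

(Gcodetools for Inkscape — laser output)
G21
G90
G00 X124.803 Y121.542
M3 S813
G01 X109.458 Y101.143 F1412
G01 X71.070 Y61.425 F1412
G01 X33.278 Y25.615 F1412
G01 X19.721 Y16.944 F1412
M5

viewBox `0 0 241.379 185.071` with mm width/height → 1 unit = 1 mm. Flip: y_m = 185.071 − y_svg.

**Shape 1** — `<path>` cubic bezier, stroke `#ff8800` → cut (S813, F1412). Control points (SVG): P0=(124.803,63.529), P1=(130.211,67.524), P2=(11.134,184.981), P3=(19.721,168.127); sampled at t=k/4. Machine vertices: (124.803,121.542) → (109.458,101.143) → (71.070,61.425) → (33.278,25.615) → (19.721,16.944). Open path.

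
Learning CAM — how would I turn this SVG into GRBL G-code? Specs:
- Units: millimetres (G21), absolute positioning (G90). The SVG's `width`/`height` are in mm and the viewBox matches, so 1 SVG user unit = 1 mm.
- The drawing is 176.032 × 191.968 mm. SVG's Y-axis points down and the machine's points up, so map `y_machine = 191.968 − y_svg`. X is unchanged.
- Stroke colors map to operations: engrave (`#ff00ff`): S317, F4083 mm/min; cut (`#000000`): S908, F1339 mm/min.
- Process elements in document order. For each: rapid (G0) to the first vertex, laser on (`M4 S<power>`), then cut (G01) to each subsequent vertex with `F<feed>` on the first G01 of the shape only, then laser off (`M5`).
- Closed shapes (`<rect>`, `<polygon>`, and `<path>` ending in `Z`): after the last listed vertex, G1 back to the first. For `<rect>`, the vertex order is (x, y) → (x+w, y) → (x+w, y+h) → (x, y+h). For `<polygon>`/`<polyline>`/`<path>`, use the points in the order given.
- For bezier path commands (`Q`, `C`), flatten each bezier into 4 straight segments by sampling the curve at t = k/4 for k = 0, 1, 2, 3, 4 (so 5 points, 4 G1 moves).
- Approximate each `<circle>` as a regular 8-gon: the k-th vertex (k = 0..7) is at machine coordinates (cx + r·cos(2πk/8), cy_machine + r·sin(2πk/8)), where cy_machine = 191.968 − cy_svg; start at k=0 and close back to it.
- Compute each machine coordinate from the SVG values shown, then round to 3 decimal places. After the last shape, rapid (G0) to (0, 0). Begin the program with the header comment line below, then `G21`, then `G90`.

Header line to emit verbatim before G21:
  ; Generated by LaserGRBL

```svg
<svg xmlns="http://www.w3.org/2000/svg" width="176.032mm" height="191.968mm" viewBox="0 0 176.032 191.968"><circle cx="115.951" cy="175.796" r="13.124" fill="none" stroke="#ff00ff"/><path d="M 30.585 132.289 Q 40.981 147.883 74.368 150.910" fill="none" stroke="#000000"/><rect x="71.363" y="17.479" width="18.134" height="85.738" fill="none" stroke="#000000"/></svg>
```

Since the viewBox matches the mm dimensions, user units are millimetres directly. The only transform is the Y-flip y_m = 191.968 − y_svg.

Shape 1 is a circle drawn with `<circle>`. Its stroke #ff00ff means engrave at S317, F4083. After flipping Y the toolpath is (129.075,16.172) → (125.231,25.452) → (115.951,29.296) → (106.671,25.452) → (102.827,16.172) → (106.671,6.892) → (115.951,3.048) → (125.231,6.892) → (129.075,16.172), returning to the start.

Shape 2 is a quadratic bezier drawn with `<path>`. Its stroke #000000 means cut at S908, F1339. After flipping Y the toolpath is (30.585,59.679) → (37.220,52.667) → (46.729,47.227) → (59.111,43.357) → (74.368,41.058).

Shape 3 is a rectangle drawn with `<rect>`. Its stroke #000000 means cut at S908, F1339. After flipping Y the toolpath is (71.363,174.489) → (89.497,174.489) → (89.497,88.751) → (71.363,88.751) → (71.363,174.489), returning to the start.

; Generated by LaserGRBL
G21
G90
G0 X129.075 Y16.172
M4 S317
G01 X125.231 Y25.452 F4083
G01 X115.951 Y29.296
G01 X106.671 Y25.452
G01 X102.827 Y16.172
G01 X106.671 Y6.892
G01 X115.951 Y3.048
G01 X125.231 Y6.892
G01 X129.075 Y16.172
M5
G0 X30.585 Y59.679
M4 S908
G01 X37.220 Y52.667 F1339
G01 X46.729 Y47.227
G01 X59.111 Y43.357
G01 X74.368 Y41.058
M5
G0 X71.363 Y174.489
M4 S908
G01 X89.497 Y174.489 F1339
G01 X89.497 Y88.751
G01 X71.363 Y88.751
G01 X71.363 Y174.489
M5
G0 X0.000 Y0.000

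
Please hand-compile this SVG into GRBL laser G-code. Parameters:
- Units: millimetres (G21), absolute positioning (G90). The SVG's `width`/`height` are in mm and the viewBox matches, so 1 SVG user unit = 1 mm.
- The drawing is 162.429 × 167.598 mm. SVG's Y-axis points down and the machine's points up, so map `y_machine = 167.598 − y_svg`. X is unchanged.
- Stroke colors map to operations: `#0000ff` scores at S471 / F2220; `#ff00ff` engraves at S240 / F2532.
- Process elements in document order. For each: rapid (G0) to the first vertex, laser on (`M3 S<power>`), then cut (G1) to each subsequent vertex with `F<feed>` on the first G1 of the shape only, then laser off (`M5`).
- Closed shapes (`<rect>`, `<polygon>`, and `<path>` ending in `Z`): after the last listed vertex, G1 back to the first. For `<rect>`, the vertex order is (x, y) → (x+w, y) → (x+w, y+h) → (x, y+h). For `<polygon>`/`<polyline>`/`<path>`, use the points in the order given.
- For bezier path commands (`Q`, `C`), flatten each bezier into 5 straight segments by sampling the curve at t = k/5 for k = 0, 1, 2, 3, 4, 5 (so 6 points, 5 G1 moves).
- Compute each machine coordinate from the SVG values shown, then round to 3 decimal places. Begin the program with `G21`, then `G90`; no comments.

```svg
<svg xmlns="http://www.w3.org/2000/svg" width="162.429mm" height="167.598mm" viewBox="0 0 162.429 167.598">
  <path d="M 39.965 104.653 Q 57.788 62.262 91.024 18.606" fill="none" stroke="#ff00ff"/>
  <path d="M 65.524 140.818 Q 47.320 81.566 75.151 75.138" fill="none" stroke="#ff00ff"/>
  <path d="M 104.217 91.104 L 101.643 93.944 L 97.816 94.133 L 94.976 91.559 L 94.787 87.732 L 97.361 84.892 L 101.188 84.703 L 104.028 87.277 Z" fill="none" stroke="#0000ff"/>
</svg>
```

G21
G90
G0 X39.965 Y62.945
M3 S240
G1 X47.711 Y79.952 F2532
G1 X56.689 Y97.060
G1 X66.901 Y114.270
G1 X78.346 Y131.580
G1 X91.024 Y148.992
M5
G0 X65.524 Y26.780
M3 S240
G1 X60.084 Y48.368 F2532
G1 X58.326 Y65.730
G1 X60.252 Y78.866
G1 X65.860 Y87.776
G1 X75.151 Y92.460
M5
G0 X104.217 Y76.494
M3 S471
G1 X101.643 Y73.654 F2220
G1 X97.816 Y73.465
G1 X94.976 Y76.039
G1 X94.787 Y79.866
G1 X97.361 Y82.706
G1 X101.188 Y82.895
G1 X104.028 Y80.321
G1 X104.217 Y76.494
M5

1 u = 1 mm; y_m = 167.598 − y.

[1] `<path>` quadratic bezier, #ff00ff→engrave S240 F2532: (39.965,62.945) → (47.711,79.952) → (56.689,97.060) → (66.901,114.270) → (78.346,131.580) → (91.024,148.992)

[2] `<path>` quadratic bezier, #ff00ff→engrave S240 F2532: (65.524,26.780) → (60.084,48.368) → (58.326,65.730) → (60.252,78.866) → (65.860,87.776) → (75.151,92.460)

[3] `<path>` regular polygon, #0000ff→score S471 F2220: (104.217,76.494) → (101.643,73.654) → (97.816,73.465) → (94.976,76.039) → (94.787,79.866) → (97.361,82.706) → (101.188,82.895) → (104.028,80.321) → (104.217,76.494) (closed)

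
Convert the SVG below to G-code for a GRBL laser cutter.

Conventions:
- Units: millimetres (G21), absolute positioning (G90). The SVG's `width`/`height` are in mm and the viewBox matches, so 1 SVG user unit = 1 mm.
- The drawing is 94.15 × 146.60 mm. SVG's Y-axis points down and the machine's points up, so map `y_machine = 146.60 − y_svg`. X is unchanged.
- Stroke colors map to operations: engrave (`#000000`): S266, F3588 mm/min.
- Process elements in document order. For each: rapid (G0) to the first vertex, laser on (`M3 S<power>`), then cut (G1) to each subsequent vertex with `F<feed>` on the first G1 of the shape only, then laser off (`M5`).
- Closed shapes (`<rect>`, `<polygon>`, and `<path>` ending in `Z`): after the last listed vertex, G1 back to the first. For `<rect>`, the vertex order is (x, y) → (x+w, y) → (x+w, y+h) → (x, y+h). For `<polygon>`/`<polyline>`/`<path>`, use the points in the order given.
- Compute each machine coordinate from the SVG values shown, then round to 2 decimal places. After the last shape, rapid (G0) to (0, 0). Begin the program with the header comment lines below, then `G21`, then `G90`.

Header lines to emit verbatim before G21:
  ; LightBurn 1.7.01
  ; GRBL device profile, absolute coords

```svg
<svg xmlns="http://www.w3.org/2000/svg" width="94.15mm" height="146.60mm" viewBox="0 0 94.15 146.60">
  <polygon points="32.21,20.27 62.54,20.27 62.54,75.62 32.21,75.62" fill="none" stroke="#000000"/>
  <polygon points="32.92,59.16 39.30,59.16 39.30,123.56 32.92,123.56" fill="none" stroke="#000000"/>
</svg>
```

viewBox `0 0 94.15 146.60` with mm width/height → 1 unit = 1 mm. Flip: y_m = 146.60 − y_svg.

**Shape 1** — `<polygon>` rectangle, stroke `#000000` → engrave (S266, F3588). Machine vertices: (32.21,126.33) → (62.54,126.33) → (62.54,70.98) → (32.21,70.98) → (32.21,126.33). Closed: final G1 returns to the first vertex.

**Shape 2** — `<polygon>` rectangle, stroke `#000000` → engrave (S266, F3588). Machine vertices: (32.92,87.44) → (39.30,87.44) → (39.30,23.04) → (32.92,23.04) → (32.92,87.44). Closed: final G1 returns to the first vertex.

; LightBurn 1.7.01
; GRBL device profile, absolute coords
G21
G90
G0 X32.21 Y126.33
M3 S266
G1 X62.54 Y126.33 F3588
G1 X62.54 Y70.98
G1 X32.21 Y70.98
G1 X32.21 Y126.33
M5
G0 X32.92 Y87.44
M3 S266
G1 X39.30 Y87.44 F3588
G1 X39.30 Y23.04
G1 X32.92 Y23.04
G1 X32.92 Y87.44
M5
G0 X0.00 Y0.00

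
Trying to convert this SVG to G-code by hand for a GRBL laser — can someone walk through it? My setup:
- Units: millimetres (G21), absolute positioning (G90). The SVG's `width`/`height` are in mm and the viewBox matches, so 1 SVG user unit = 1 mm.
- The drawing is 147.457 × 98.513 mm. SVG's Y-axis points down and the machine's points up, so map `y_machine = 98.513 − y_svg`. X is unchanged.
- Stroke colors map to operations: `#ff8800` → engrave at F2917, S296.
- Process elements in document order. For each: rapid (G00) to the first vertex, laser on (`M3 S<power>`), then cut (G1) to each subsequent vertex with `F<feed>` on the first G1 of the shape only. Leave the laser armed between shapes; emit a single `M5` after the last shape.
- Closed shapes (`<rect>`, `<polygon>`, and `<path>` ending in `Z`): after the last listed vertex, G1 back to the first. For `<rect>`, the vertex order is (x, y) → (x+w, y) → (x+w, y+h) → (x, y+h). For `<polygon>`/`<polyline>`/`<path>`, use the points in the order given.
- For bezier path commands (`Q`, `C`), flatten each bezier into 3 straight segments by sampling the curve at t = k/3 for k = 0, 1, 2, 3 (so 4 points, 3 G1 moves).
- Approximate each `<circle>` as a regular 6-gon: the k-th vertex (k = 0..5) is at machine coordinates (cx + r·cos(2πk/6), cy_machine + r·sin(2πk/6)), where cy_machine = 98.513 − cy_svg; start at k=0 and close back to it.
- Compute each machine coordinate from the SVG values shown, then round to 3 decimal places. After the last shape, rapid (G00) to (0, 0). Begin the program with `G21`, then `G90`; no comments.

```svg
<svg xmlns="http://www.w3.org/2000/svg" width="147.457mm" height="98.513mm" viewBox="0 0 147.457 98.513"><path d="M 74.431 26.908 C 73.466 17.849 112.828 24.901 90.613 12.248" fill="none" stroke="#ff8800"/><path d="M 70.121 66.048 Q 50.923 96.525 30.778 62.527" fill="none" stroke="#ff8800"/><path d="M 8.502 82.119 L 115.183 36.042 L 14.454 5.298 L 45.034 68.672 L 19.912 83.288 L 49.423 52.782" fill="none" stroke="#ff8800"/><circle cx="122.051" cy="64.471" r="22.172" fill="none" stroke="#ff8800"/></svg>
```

G21
G90
G00 X74.431 Y71.605
M3 S296
G1 X83.134 Y76.620 F2917
G1 X96.077 Y78.854
G1 X90.613 Y86.265
G00 X70.121 Y32.465
M3 S296
G1 X57.217 Y19.311 F2917
G1 X44.103 Y20.485
G1 X30.778 Y35.986
G00 X8.502 Y16.394
M3 S296
G1 X115.183 Y62.471 F2917
G1 X14.454 Y93.215
G1 X45.034 Y29.841
G1 X19.912 Y15.225
G1 X49.423 Y45.731
G00 X144.223 Y34.042
M3 S296
G1 X133.137 Y53.244 F2917
G1 X110.965 Y53.244
G1 X99.879 Y34.042
G1 X110.965 Y14.840
G1 X133.137 Y14.840
G1 X144.223 Y34.042
M5
G00 X0.000 Y0.000

viewBox `0 0 147.457 98.513` with mm width/height → 1 unit = 1 mm. Flip: y_m = 98.513 − y_svg.

**Shape 1** — `<path>` cubic bezier, stroke `#ff8800` → engrave (S296, F2917). Control points (SVG): P0=(74.431,26.908), P1=(73.466,17.849), P2=(112.828,24.901), P3=(90.613,12.248); sampled at t=k/3. Machine vertices: (74.431,71.605) → (83.134,76.620) → (96.077,78.854) → (90.613,86.265). Open path.

**Shape 2** — `<path>` quadratic bezier, stroke `#ff8800` → engrave (S296, F2917). Control points (SVG): P0=(70.121,66.048), P1=(50.923,96.525), P2=(30.778,62.527); sampled at t=k/3. Machine vertices: (70.121,32.465) → (57.217,19.311) → (44.103,20.485) → (30.778,35.986). Open path.

**Shape 3** — `<path>` open polyline, stroke `#ff8800` → engrave (S296, F2917). Machine vertices: (8.502,16.394) → (115.183,62.471) → (14.454,93.215) → (45.034,29.841) → (19.912,15.225) → (49.423,45.731). Open path.

**Shape 4** — `<circle>` circle, stroke `#ff8800` → engrave (S296, F2917). Machine vertices: (144.223,34.042) → (133.137,53.244) → (110.965,53.244) → (99.879,34.042) → (110.965,14.840) → (133.137,14.840) → (144.223,34.042). Closed: final G1 returns to the first vertex.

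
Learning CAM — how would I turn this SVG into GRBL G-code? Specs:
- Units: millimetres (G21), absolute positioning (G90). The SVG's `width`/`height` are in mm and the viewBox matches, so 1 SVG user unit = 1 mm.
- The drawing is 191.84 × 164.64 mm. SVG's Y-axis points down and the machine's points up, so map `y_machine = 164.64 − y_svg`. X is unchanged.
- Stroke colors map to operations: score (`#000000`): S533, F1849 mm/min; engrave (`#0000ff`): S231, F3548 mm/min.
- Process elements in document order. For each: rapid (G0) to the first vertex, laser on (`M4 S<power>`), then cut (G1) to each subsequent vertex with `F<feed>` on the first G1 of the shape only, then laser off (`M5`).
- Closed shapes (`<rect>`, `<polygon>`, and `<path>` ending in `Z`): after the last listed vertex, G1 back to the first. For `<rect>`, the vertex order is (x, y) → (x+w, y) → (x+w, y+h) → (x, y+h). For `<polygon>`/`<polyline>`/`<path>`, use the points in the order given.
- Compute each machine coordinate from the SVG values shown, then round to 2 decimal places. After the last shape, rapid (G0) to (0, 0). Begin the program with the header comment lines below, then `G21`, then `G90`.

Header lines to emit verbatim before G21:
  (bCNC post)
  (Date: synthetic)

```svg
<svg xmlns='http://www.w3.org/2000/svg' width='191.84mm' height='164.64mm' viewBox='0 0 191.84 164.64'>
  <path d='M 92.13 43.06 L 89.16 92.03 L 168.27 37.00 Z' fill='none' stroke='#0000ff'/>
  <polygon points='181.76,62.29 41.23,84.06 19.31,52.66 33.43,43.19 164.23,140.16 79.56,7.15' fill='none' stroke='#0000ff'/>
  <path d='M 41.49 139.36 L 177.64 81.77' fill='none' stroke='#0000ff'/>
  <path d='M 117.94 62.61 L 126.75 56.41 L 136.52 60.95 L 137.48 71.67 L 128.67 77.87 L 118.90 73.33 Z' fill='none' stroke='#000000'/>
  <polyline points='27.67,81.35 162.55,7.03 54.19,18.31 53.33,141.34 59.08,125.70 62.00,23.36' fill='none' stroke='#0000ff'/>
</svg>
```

(bCNC post)
(Date: synthetic)
G21
G90
G0 X92.13 Y121.58
M4 S231
G1 X89.16 Y72.61 F3548
G1 X168.27 Y127.64
G1 X92.13 Y121.58
M5
G0 X181.76 Y102.35
M4 S231
G1 X41.23 Y80.58 F3548
G1 X19.31 Y111.98
G1 X33.43 Y121.45
G1 X164.23 Y24.48
G1 X79.56 Y157.49
G1 X181.76 Y102.35
M5
G0 X41.49 Y25.28
M4 S231
G1 X177.64 Y82.87 F3548
M5
G0 X117.94 Y102.03
M4 S533
G1 X126.75 Y108.23 F1849
G1 X136.52 Y103.69
G1 X137.48 Y92.97
G1 X128.67 Y86.77
G1 X118.90 Y91.31
G1 X117.94 Y102.03
M5
G0 X27.67 Y83.29
M4 S231
G1 X162.55 Y157.61 F3548
G1 X54.19 Y146.33
G1 X53.33 Y23.30
G1 X59.08 Y38.94
G1 X62.00 Y141.28
M5
G0 X0.00 Y0.00

viewBox `0 0 191.84 164.64` with mm width/height → 1 unit = 1 mm. Flip: y_m = 164.64 − y_svg.

**Shape 1** — `<path>` closed polygon, stroke `#0000ff` → engrave (S231, F3548). Machine vertices: (92.13,121.58) → (89.16,72.61) → (168.27,127.64) → (92.13,121.58). Closed: final G1 returns to the first vertex.

**Shape 2** — `<polygon>` closed polygon, stroke `#0000ff` → engrave (S231, F3548). Machine vertices: (181.76,102.35) → (41.23,80.58) → (19.31,111.98) → (33.43,121.45) → (164.23,24.48) → (79.56,157.49) → (181.76,102.35). Closed: final G1 returns to the first vertex.

**Shape 3** — `<path>` line segment, stroke `#0000ff` → engrave (S231, F3548). Machine vertices: (41.49,25.28) → (177.64,82.87). Open path.

**Shape 4** — `<path>` regular polygon, stroke `#000000` → score (S533, F1849). Machine vertices: (117.94,102.03) → (126.75,108.23) → (136.52,103.69) → (137.48,92.97) → (128.67,86.77) → (118.90,91.31) → (117.94,102.03). Closed: final G1 returns to the first vertex.

**Shape 5** — `<polyline>` open polyline, stroke `#0000ff` → engrave (S231, F3548). Machine vertices: (27.67,83.29) → (162.55,157.61) → (54.19,146.33) → (53.33,23.30) → (59.08,38.94) → (62.00,141.28). Open path.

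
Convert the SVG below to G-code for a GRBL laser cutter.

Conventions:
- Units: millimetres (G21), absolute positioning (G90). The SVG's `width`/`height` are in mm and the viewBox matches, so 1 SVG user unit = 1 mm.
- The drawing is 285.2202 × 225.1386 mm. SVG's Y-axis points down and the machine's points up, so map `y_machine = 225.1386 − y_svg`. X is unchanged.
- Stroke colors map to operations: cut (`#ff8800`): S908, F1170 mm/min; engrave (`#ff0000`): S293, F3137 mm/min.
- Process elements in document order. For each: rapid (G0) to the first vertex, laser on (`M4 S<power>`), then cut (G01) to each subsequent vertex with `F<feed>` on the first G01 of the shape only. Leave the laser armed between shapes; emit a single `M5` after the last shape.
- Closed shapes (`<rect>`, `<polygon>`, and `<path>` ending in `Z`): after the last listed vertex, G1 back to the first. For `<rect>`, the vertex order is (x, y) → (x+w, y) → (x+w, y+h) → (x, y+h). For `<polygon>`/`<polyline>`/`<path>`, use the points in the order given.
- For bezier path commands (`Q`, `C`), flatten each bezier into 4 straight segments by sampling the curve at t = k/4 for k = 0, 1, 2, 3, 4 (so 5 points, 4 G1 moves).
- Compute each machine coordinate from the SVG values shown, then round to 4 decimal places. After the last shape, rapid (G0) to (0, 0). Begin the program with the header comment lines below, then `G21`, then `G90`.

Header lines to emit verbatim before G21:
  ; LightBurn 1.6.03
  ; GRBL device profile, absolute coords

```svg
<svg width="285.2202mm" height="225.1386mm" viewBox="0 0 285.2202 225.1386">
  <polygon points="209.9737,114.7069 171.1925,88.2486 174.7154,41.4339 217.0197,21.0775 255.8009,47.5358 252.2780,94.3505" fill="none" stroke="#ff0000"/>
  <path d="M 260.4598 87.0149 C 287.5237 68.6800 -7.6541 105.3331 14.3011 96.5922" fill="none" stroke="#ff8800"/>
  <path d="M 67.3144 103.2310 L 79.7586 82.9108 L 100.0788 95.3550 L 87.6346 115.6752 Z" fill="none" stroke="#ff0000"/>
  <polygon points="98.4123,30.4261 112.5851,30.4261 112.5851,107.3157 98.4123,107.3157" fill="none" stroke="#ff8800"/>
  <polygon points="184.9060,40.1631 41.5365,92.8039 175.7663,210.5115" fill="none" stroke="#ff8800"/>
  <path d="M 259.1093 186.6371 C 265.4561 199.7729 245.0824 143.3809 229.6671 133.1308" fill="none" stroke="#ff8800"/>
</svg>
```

1 u = 1 mm; y_m = 225.1386 − y.

[1] `<polygon>` regular polygon, #ff0000→engrave S293 F3137: (209.9737,110.4317) → (171.1925,136.8900) → (174.7154,183.7047) → (217.0197,204.0611) → (255.8009,177.6028) → (252.2780,130.7881) → (209.9737,110.4317) (closed)

[2] `<path>` cubic bezier, #ff8800→cut S908 F1170: (260.4598,138.1237) → (230.3276,143.1331) → (139.2962,136.9328) → (47.3069,128.9336) → (14.3011,128.5464)

[3] `<path>` regular polygon, #ff0000→engrave S293 F3137: (67.3144,121.9076) → (79.7586,142.2278) → (100.0788,129.7836) → (87.6346,109.4634) → (67.3144,121.9076) (closed)

[4] `<polygon>` rectangle, #ff8800→cut S908 F1170: (98.4123,194.7125) → (112.5851,194.7125) → (112.5851,117.8229) → (98.4123,117.8229) → (98.4123,194.7125) (closed)

[5] `<polygon>` closed polygon, #ff8800→cut S908 F1170: (184.9060,184.9755) → (41.5365,132.3347) → (175.7663,14.6271) → (184.9060,184.9755) (closed)

[6] `<path>` cubic bezier, #ff8800→cut S908 F1170: (259.1093,38.5015) → (259.3543,39.8788) → (252.5490,56.4849) → (241.6633,77.4760) → (229.6671,92.0078)

; LightBurn 1.6.03
; GRBL device profile, absolute coords
G21
G90
G0 X209.9737 Y110.4317
M4 S293
G01 X171.1925 Y136.8900 F3137
G01 X174.7154 Y183.7047
G01 X217.0197 Y204.0611
G01 X255.8009 Y177.6028
G01 X252.2780 Y130.7881
G01 X209.9737 Y110.4317
G0 X260.4598 Y138.1237
M4 S908
G01 X230.3276 Y143.1331 F1170
G01 X139.2962 Y136.9328
G01 X47.3069 Y128.9336
G01 X14.3011 Y128.5464
G0 X67.3144 Y121.9076
M4 S293
G01 X79.7586 Y142.2278 F3137
G01 X100.0788 Y129.7836
G01 X87.6346 Y109.4634
G01 X67.3144 Y121.9076
G0 X98.4123 Y194.7125
M4 S908
G01 X112.5851 Y194.7125 F1170
G01 X112.5851 Y117.8229
G01 X98.4123 Y117.8229
G01 X98.4123 Y194.7125
G0 X184.9060 Y184.9755
M4 S908
G01 X41.5365 Y132.3347 F1170
G01 X175.7663 Y14.6271
G01 X184.9060 Y184.9755
G0 X259.1093 Y38.5015
M4 S908
G01 X259.3543 Y39.8788 F1170
G01 X252.5490 Y56.4849
G01 X241.6633 Y77.4760
G01 X229.6671 Y92.0078
M5
G0 X0.0000 Y0.0000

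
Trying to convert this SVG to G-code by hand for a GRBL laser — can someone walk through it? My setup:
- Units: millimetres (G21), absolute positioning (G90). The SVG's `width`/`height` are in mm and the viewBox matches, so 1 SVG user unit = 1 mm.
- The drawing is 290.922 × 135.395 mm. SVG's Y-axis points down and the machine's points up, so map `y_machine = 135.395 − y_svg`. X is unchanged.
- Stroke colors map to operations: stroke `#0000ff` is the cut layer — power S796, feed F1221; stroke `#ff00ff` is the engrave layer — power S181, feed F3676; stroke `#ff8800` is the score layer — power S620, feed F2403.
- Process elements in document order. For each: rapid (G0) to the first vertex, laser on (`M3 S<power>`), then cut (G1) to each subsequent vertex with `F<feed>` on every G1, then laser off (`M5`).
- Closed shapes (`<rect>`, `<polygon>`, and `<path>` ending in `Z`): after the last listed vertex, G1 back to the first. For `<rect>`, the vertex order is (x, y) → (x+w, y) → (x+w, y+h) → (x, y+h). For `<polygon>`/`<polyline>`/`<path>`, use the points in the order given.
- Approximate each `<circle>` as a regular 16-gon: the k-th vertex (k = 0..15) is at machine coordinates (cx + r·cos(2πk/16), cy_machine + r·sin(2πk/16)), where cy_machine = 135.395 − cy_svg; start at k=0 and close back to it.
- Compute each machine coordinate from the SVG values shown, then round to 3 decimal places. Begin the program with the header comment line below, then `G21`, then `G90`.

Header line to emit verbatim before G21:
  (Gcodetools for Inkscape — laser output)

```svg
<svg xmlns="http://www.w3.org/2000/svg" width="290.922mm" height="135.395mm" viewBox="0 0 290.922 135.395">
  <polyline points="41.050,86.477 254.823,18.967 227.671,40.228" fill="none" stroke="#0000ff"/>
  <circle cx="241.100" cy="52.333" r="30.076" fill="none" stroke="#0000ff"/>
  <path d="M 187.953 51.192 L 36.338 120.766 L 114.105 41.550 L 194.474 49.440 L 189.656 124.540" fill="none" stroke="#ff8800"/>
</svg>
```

(Gcodetools for Inkscape — laser output)
G21
G90
G0 X41.050 Y48.918
M3 S796
G1 X254.823 Y116.428 F1221
G1 X227.671 Y95.167 F1221
M5
G0 X271.176 Y83.062
M3 S796
G1 X268.887 Y94.572 F1221
G1 X262.367 Y104.329 F1221
G1 X252.610 Y110.849 F1221
G1 X241.100 Y113.138 F1221
G1 X229.590 Y110.849 F1221
G1 X219.833 Y104.329 F1221
G1 X213.313 Y94.572 F1221
G1 X211.024 Y83.062 F1221
G1 X213.313 Y71.552 F1221
G1 X219.833 Y61.795 F1221
G1 X229.590 Y55.275 F1221
G1 X241.100 Y52.986 F1221
G1 X252.610 Y55.275 F1221
G1 X262.367 Y61.795 F1221
G1 X268.887 Y71.552 F1221
G1 X271.176 Y83.062 F1221
M5
G0 X187.953 Y84.203
M3 S620
G1 X36.338 Y14.629 F2403
G1 X114.105 Y93.845 F2403
G1 X194.474 Y85.955 F2403
G1 X189.656 Y10.855 F2403
M5

Since the viewBox matches the mm dimensions, user units are millimetres directly. The only transform is the Y-flip y_m = 135.395 − y_svg.

Shape 1 is a open polyline drawn with `<polyline>`. Its stroke #0000ff means cut at S796, F1221. After flipping Y the toolpath is (41.050,48.918) → (254.823,116.428) → (227.671,95.167).

Shape 2 is a circle drawn with `<circle>`. Its stroke #0000ff means cut at S796, F1221. After flipping Y the toolpath is (271.176,83.062) → (268.887,94.572) → (262.367,104.329) → (252.610,110.849) → (241.100,113.138) → (229.590,110.849) → (219.833,104.329) → (213.313,94.572) → (211.024,83.062) → (213.313,71.552) → (219.833,61.795) → (229.590,55.275) → (241.100,52.986) → (252.610,55.275) → (262.367,61.795) → (268.887,71.552) → (271.176,83.062), returning to the start.

Shape 3 is a open polyline drawn with `<path>`. Its stroke #ff8800 means score at S620, F2403. After flipping Y the toolpath is (187.953,84.203) → (36.338,14.629) → (114.105,93.845) → (194.474,85.955) → (189.656,10.855).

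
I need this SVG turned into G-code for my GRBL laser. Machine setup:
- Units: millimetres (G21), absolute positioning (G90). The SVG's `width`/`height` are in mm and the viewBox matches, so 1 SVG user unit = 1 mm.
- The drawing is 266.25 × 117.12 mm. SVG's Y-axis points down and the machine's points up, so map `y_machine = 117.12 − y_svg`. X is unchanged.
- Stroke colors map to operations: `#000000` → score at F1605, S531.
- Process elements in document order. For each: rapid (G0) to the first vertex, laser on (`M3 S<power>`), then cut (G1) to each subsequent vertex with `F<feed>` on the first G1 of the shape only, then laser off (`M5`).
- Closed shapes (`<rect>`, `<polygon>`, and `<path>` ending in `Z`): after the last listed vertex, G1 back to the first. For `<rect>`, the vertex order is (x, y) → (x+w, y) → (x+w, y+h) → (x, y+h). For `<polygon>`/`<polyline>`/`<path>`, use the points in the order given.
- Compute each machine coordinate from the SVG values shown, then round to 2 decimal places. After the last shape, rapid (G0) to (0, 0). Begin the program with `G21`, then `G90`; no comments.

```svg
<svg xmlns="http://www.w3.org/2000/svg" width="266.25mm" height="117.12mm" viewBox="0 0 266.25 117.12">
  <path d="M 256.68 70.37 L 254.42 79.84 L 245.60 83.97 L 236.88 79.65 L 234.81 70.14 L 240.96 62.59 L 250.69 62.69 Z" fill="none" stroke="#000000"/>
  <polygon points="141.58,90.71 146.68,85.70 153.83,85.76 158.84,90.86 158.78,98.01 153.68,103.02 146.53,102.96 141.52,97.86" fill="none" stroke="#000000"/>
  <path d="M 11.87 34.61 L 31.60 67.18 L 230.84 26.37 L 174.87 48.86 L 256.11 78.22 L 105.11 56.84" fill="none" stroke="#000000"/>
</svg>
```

Since the viewBox matches the mm dimensions, user units are millimetres directly. The only transform is the Y-flip y_m = 117.12 − y_svg.

Shape 1 is a regular polygon drawn with `<path>`. Its stroke #000000 means score at S531, F1605. After flipping Y the toolpath is (256.68,46.75) → (254.42,37.28) → (245.60,33.15) → (236.88,37.47) → (234.81,46.98) → (240.96,54.53) → (250.69,54.43) → (256.68,46.75), returning to the start.

Shape 2 is a regular polygon drawn with `<polygon>`. Its stroke #000000 means score at S531, F1605. After flipping Y the toolpath is (141.58,26.41) → (146.68,31.42) → (153.83,31.36) → (158.84,26.26) → (158.78,19.11) → (153.68,14.10) → (146.53,14.16) → (141.52,19.26) → (141.58,26.41), returning to the start.

Shape 3 is a open polyline drawn with `<path>`. Its stroke #000000 means score at S531, F1605. After flipping Y the toolpath is (11.87,82.51) → (31.60,49.94) → (230.84,90.75) → (174.87,68.26) → (256.11,38.90) → (105.11,60.28).

G21
G90
G0 X256.68 Y46.75
M3 S531
G1 X254.42 Y37.28 F1605
G1 X245.60 Y33.15
G1 X236.88 Y37.47
G1 X234.81 Y46.98
G1 X240.96 Y54.53
G1 X250.69 Y54.43
G1 X256.68 Y46.75
M5
G0 X141.58 Y26.41
M3 S531
G1 X146.68 Y31.42 F1605
G1 X153.83 Y31.36
G1 X158.84 Y26.26
G1 X158.78 Y19.11
G1 X153.68 Y14.10
G1 X146.53 Y14.16
G1 X141.52 Y19.26
G1 X141.58 Y26.41
M5
G0 X11.87 Y82.51
M3 S531
G1 X31.60 Y49.94 F1605
G1 X230.84 Y90.75
G1 X174.87 Y68.26
G1 X256.11 Y38.90
G1 X105.11 Y60.28
M5
G0 X0.00 Y0.00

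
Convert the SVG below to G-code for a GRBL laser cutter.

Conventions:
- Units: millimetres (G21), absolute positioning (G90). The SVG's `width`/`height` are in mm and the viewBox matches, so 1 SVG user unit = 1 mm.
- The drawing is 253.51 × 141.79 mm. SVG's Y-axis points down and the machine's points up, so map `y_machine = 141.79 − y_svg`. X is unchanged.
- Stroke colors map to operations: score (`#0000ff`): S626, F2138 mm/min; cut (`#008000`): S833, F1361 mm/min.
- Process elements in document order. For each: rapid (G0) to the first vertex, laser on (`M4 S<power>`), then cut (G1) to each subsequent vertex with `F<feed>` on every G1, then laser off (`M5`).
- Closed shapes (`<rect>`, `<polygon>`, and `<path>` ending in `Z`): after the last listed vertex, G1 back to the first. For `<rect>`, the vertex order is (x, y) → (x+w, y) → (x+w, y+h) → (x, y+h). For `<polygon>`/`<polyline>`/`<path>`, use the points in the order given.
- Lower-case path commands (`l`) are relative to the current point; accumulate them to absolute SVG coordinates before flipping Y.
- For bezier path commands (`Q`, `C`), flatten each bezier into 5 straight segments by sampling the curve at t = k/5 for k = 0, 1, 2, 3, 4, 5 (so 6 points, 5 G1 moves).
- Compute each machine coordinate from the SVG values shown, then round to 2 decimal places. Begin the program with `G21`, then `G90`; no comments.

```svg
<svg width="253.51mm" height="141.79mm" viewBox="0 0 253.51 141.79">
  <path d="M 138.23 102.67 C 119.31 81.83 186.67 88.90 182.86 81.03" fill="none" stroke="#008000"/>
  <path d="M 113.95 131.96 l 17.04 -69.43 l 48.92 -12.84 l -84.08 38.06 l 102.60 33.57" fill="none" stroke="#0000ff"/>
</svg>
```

G21
G90
G0 X138.23 Y39.12
M4 S833
G1 X135.97 Y48.62 F1361
G1 X146.86 Y53.47 F1361
G1 X163.35 Y55.74 F1361
G1 X177.87 Y57.49 F1361
G1 X182.86 Y60.76 F1361
M5
G0 X113.95 Y9.83
M4 S626
G1 X130.99 Y79.26 F2138
G1 X179.91 Y92.10 F2138
G1 X95.83 Y54.04 F2138
G1 X198.43 Y20.47 F2138
M5

Since the viewBox matches the mm dimensions, user units are millimetres directly. The only transform is the Y-flip y_m = 141.79 − y_svg.

Shape 1 is a cubic bezier drawn with `<path>`. Its stroke #008000 means cut at S833, F1361. After flipping Y the toolpath is (138.23,39.12) → (135.97,48.62) → (146.86,53.47) → (163.35,55.74) → (177.87,57.49) → (182.86,60.76).

Shape 2 is a open polyline drawn with `<path>`. Its stroke #0000ff means score at S626, F2138. After flipping Y the toolpath is (113.95,9.83) → (130.99,79.26) → (179.91,92.10) → (95.83,54.04) → (198.43,20.47).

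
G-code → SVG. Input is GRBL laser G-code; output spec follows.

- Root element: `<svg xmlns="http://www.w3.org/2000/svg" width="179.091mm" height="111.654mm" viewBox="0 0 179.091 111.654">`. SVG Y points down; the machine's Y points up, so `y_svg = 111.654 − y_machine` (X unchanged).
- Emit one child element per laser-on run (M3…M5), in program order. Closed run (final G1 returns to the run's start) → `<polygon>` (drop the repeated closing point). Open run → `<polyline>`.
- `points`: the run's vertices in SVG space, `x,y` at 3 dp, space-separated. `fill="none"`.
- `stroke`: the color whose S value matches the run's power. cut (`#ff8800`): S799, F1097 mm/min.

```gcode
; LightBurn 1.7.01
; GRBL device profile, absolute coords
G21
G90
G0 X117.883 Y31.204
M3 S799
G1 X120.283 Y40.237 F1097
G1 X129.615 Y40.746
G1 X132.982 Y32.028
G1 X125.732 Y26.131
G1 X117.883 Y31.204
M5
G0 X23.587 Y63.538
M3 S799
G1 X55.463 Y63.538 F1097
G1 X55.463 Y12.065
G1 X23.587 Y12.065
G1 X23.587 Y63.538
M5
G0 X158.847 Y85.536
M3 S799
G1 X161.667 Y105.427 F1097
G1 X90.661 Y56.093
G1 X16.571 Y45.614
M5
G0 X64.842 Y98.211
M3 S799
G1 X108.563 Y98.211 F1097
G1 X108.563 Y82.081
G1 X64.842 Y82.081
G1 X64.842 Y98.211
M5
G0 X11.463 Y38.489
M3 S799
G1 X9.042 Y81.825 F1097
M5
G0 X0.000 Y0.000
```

<svg xmlns="http://www.w3.org/2000/svg" width="179.091mm" height="111.654mm" viewBox="0 0 179.091 111.654">
  <polygon points="117.883,80.450 120.283,71.417 129.615,70.908 132.982,79.626 125.732,85.523" fill="none" stroke="#ff8800"/>
  <polygon points="23.587,48.116 55.463,48.116 55.463,99.589 23.587,99.589" fill="none" stroke="#ff8800"/>
  <polyline points="158.847,26.118 161.667,6.227 90.661,55.561 16.571,66.040" fill="none" stroke="#ff8800"/>
  <polygon points="64.842,13.443 108.563,13.443 108.563,29.573 64.842,29.573" fill="none" stroke="#ff8800"/>
  <polyline points="11.463,73.165 9.042,29.829" fill="none" stroke="#ff8800"/>
</svg>

Each laser-on run becomes one SVG element. Flip Y back into SVG space with y_svg = 111.654 − y_machine. Every run uses S799, so all elements get stroke `#ff8800` (cut).

Run 1: The run returns to its start, so emit a `<polygon>` with points (Y-flipped): 117.883,80.450 120.283,71.417 129.615,70.908 132.982,79.626 125.732,85.523.

Run 2: The run returns to its start, so emit a `<polygon>` with points (Y-flipped): 23.587,48.116 55.463,48.116 55.463,99.589 23.587,99.589.

Run 3: The run is open, so emit a `<polyline>` with points (Y-flipped): 158.847,26.118 161.667,6.227 90.661,55.561 16.571,66.040.

Run 4: The run returns to its start, so emit a `<polygon>` with points (Y-flipped): 64.842,13.443 108.563,13.443 108.563,29.573 64.842,29.573.

Run 5: The run is open, so emit a `<polyline>` with points (Y-flipped): 11.463,73.165 9.042,29.829.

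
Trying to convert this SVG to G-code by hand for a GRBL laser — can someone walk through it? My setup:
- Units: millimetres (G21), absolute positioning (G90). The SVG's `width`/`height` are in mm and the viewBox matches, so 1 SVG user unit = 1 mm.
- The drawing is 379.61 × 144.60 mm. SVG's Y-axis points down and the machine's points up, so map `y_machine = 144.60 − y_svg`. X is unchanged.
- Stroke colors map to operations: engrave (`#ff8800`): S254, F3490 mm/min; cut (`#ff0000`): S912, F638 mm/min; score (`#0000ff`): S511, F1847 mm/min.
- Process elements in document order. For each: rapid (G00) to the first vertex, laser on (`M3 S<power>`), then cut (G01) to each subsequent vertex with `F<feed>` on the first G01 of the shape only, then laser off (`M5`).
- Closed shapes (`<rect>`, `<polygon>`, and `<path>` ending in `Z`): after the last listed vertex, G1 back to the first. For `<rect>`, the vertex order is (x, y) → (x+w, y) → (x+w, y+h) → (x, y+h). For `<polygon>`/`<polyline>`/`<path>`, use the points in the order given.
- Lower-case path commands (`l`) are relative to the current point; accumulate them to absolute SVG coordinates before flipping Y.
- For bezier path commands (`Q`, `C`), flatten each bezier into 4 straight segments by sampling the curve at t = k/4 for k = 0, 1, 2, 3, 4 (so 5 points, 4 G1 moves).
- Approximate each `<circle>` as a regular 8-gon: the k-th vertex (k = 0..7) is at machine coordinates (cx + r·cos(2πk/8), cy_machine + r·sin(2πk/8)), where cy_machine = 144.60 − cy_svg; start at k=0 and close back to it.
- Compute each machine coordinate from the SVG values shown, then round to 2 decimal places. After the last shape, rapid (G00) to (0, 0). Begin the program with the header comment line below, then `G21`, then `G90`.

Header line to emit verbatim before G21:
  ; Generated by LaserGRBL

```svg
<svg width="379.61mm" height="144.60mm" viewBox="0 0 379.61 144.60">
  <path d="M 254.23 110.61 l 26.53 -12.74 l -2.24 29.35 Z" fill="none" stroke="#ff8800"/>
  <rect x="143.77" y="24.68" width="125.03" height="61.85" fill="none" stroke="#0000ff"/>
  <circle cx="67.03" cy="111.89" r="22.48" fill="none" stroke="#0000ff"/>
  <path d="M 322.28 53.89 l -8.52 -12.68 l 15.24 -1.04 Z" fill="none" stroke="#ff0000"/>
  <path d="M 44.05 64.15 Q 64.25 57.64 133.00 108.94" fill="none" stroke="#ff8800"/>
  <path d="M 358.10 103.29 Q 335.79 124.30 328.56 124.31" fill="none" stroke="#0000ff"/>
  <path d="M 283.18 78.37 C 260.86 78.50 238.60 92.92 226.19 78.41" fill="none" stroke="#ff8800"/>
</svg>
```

; Generated by LaserGRBL
G21
G90
G00 X254.23 Y33.99
M3 S254
G01 X280.76 Y46.73 F3490
G01 X278.52 Y17.38
G01 X254.23 Y33.99
M5
G00 X143.77 Y119.92
M3 S511
G01 X268.80 Y119.92 F1847
G01 X268.80 Y58.07
G01 X143.77 Y58.07
G01 X143.77 Y119.92
M5
G00 X89.51 Y32.71
M3 S511
G01 X82.93 Y48.61 F1847
G01 X67.03 Y55.19
G01 X51.13 Y48.61
G01 X44.55 Y32.71
G01 X51.13 Y16.81
G01 X67.03 Y10.23
G01 X82.93 Y16.81
G01 X89.51 Y32.71
M5
G00 X322.28 Y90.71
M3 S912
G01 X313.76 Y103.39 F638
G01 X329.00 Y104.43
G01 X322.28 Y90.71
M5
G00 X44.05 Y80.45
M3 S254
G01 X57.18 Y80.09 F3490
G01 X76.39 Y72.51
G01 X101.66 Y57.70
G01 X133.00 Y35.66
M5
G00 X358.10 Y41.31
M3 S511
G01 X347.89 Y32.12 F1847
G01 X339.56 Y25.55
G01 X333.12 Y21.61
G01 X328.56 Y20.29
M5
G00 X283.18 Y66.23
M3 S254
G01 X266.60 Y64.13 F3490
G01 X250.97 Y60.72
G01 X237.19 Y60.06
G01 X226.19 Y66.19
M5
G00 X0.00 Y0.00

1 u = 1 mm; y_m = 144.60 − y.

[1] `<path>` regular polygon, #ff8800→engrave S254 F3490: (254.23,33.99) → (280.76,46.73) → (278.52,17.38) → (254.23,33.99) (closed)

[2] `<rect>` rectangle, #0000ff→score S511 F1847: (143.77,119.92) → (268.80,119.92) → (268.80,58.07) → (143.77,58.07) → (143.77,119.92) (closed)

[3] `<circle>` circle, #0000ff→score S511 F1847: (89.51,32.71) → (82.93,48.61) → (67.03,55.19) → (51.13,48.61) → (44.55,32.71) → (51.13,16.81) → (67.03,10.23) → (82.93,16.81) → (89.51,32.71) (closed)

[4] `<path>` regular polygon, #ff0000→cut S912 F638: (322.28,90.71) → (313.76,103.39) → (329.00,104.43) → (322.28,90.71) (closed)

[5] `<path>` quadratic bezier, #ff8800→engrave S254 F3490: (44.05,80.45) → (57.18,80.09) → (76.39,72.51) → (101.66,57.70) → (133.00,35.66)

[6] `<path>` quadratic bezier, #0000ff→score S511 F1847: (358.10,41.31) → (347.89,32.12) → (339.56,25.55) → (333.12,21.61) → (328.56,20.29)

[7] `<path>` cubic bezier, #ff8800→engrave S254 F3490: (283.18,66.23) → (266.60,64.13) → (250.97,60.72) → (237.19,60.06) → (226.19,66.19)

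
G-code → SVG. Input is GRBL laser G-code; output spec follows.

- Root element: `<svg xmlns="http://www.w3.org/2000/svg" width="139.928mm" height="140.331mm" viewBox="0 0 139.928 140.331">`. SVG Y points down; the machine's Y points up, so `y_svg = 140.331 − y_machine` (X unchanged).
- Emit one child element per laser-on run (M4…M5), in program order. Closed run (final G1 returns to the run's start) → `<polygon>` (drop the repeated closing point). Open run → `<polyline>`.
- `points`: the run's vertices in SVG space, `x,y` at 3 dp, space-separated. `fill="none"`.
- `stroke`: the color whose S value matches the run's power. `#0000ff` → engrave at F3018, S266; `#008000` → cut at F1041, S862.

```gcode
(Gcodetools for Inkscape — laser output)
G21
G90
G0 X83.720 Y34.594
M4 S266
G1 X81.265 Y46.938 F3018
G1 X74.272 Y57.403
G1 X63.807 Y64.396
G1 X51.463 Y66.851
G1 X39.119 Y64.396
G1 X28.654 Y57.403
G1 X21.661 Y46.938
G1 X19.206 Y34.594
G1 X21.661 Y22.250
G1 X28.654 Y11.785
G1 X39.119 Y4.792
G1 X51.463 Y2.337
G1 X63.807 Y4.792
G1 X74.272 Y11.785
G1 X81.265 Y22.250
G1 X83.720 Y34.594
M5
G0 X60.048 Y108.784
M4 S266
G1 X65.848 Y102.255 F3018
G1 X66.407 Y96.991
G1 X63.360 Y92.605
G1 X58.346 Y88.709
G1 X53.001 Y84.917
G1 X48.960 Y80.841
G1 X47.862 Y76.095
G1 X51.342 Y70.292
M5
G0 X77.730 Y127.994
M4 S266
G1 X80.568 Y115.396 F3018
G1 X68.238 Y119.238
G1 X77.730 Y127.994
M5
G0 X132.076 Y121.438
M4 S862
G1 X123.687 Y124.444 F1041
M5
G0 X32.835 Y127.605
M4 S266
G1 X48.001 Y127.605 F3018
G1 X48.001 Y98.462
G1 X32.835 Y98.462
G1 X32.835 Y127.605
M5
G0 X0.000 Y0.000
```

<svg xmlns="http://www.w3.org/2000/svg" width="139.928mm" height="140.331mm" viewBox="0 0 139.928 140.331">
  <polygon points="83.720,105.737 81.265,93.393 74.272,82.928 63.807,75.935 51.463,73.480 39.119,75.935 28.654,82.928 21.661,93.393 19.206,105.737 21.661,118.081 28.654,128.546 39.119,135.539 51.463,137.994 63.807,135.539 74.272,128.546 81.265,118.081" fill="none" stroke="#0000ff"/>
  <polyline points="60.048,31.547 65.848,38.076 66.407,43.340 63.360,47.726 58.346,51.622 53.001,55.414 48.960,59.490 47.862,64.236 51.342,70.039" fill="none" stroke="#0000ff"/>
  <polygon points="77.730,12.337 80.568,24.935 68.238,21.093" fill="none" stroke="#0000ff"/>
  <polyline points="132.076,18.893 123.687,15.887" fill="none" stroke="#008000"/>
  <polygon points="32.835,12.726 48.001,12.726 48.001,41.869 32.835,41.869" fill="none" stroke="#0000ff"/>
</svg>

y_svg = 140.331 − y_m.

[1] S266→`#0000ff` (engrave); closed run; points: 83.720,105.737 81.265,93.393 74.272,82.928 63.807,75.935 51.463,73.480 39.119,75.935 28.654,82.928 21.661,93.393 19.206,105.737 21.661,118.081 28.654,128.546 39.119,135.539 51.463,137.994 63.807,135.539 74.272,128.546 81.265,118.081

[2] S266→`#0000ff` (engrave); open run; points: 60.048,31.547 65.848,38.076 66.407,43.340 63.360,47.726 58.346,51.622 53.001,55.414 48.960,59.490 47.862,64.236 51.342,70.039

[3] S266→`#0000ff` (engrave); closed run; points: 77.730,12.337 80.568,24.935 68.238,21.093

[4] S862→`#008000` (cut); open run; points: 132.076,18.893 123.687,15.887

[5] S266→`#0000ff` (engrave); closed run; points: 32.835,12.726 48.001,12.726 48.001,41.869 32.835,41.869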